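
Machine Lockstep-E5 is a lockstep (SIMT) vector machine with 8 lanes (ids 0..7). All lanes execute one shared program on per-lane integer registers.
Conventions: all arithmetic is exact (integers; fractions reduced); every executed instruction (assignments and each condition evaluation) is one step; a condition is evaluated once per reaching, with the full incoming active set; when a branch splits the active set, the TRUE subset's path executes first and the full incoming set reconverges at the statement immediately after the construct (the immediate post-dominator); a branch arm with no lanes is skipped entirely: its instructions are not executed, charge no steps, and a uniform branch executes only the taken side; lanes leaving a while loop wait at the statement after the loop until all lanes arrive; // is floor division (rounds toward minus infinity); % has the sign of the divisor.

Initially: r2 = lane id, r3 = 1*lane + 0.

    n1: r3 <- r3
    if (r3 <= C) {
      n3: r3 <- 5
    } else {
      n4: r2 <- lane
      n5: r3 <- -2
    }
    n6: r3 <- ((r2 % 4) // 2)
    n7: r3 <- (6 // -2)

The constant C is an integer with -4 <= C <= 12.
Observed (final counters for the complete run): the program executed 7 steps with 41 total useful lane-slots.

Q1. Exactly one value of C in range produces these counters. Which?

Answer: C = 6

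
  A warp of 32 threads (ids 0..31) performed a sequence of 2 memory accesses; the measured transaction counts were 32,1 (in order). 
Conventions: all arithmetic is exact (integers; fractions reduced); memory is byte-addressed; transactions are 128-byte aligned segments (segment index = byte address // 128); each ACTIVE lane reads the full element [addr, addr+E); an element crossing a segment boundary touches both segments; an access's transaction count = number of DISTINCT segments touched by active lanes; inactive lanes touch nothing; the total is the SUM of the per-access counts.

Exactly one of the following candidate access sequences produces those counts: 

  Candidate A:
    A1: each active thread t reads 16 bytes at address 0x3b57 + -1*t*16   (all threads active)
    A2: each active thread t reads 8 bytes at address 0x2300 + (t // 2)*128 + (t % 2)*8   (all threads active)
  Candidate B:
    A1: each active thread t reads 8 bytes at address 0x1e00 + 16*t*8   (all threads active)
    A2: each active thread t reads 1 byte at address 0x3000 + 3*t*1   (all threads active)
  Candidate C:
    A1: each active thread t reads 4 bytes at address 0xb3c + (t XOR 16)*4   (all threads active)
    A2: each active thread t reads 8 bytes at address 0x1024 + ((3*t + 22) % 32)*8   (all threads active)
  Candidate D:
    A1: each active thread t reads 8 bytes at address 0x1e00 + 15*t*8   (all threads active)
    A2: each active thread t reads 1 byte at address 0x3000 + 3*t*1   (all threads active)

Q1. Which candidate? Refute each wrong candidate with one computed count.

A: A1 gives 5 transactions, not 32
C: A1 gives 2 transactions, not 32
D: A1 gives 30 transactions, not 32
B: all counts match (32,1)

Answer: B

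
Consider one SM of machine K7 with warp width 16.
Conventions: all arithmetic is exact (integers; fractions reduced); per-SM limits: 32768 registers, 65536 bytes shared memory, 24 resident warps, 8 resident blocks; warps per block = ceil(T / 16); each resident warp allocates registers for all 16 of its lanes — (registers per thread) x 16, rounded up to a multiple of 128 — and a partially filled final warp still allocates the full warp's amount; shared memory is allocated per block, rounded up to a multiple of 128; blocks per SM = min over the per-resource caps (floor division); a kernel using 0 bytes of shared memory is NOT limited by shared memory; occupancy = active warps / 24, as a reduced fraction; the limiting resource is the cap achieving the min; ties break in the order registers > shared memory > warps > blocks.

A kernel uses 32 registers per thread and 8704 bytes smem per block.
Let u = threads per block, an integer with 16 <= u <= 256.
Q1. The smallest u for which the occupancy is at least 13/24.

Answer: u = 17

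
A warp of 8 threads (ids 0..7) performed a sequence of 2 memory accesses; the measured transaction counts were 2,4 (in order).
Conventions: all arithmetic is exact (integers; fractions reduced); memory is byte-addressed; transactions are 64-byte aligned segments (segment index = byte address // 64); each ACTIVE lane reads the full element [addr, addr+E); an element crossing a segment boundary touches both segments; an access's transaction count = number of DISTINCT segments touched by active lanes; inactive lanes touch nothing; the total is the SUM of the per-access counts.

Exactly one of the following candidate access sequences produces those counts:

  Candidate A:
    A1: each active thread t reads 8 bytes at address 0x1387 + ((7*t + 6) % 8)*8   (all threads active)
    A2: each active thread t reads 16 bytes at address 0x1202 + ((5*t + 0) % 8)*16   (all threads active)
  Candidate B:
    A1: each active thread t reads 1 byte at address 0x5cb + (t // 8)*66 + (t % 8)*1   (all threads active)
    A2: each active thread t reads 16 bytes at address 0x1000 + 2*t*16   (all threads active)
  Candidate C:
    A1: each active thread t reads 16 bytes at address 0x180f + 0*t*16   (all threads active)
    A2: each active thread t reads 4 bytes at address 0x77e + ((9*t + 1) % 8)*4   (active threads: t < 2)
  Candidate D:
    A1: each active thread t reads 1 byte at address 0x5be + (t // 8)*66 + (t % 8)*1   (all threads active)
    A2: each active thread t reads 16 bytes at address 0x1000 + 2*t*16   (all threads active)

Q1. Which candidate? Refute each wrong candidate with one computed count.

A: A2 gives 3 transactions, not 4
B: A1 gives 1 transaction, not 2
C: A1 gives 1 transaction, not 2
D: all counts match (2,4)

Answer: D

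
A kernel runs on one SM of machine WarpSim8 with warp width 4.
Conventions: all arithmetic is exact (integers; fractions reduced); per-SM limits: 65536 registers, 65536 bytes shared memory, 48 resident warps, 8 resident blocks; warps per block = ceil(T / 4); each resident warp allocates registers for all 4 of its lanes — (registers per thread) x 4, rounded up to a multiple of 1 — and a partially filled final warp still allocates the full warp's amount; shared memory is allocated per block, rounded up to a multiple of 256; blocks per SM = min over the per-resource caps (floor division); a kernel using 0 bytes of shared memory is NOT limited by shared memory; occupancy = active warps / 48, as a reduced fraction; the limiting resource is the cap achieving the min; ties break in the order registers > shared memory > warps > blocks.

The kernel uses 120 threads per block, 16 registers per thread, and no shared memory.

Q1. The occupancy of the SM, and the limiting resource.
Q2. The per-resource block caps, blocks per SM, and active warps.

Answer: occupancy 5/8, limited by warps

registers: 34 blocks
shared memory: no limit (kernel uses none)
warps: 1 block
blocks: 8 blocks

Answer: 1 block, 30 active warps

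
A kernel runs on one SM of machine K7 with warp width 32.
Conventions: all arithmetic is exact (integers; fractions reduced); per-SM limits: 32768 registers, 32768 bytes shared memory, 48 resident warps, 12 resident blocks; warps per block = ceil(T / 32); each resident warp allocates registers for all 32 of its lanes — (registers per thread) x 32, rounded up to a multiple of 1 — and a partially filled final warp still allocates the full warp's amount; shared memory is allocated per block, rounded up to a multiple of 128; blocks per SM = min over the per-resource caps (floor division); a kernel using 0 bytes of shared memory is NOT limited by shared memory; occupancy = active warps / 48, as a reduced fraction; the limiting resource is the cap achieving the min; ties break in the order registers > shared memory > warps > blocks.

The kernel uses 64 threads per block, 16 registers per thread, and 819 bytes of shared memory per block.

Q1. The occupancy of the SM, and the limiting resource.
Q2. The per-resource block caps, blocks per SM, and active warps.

Answer: occupancy 1/2, limited by blocks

registers: 32 blocks
shared memory: 36 blocks
warps: 24 blocks
blocks: 12 blocks

Answer: 12 blocks, 24 active warps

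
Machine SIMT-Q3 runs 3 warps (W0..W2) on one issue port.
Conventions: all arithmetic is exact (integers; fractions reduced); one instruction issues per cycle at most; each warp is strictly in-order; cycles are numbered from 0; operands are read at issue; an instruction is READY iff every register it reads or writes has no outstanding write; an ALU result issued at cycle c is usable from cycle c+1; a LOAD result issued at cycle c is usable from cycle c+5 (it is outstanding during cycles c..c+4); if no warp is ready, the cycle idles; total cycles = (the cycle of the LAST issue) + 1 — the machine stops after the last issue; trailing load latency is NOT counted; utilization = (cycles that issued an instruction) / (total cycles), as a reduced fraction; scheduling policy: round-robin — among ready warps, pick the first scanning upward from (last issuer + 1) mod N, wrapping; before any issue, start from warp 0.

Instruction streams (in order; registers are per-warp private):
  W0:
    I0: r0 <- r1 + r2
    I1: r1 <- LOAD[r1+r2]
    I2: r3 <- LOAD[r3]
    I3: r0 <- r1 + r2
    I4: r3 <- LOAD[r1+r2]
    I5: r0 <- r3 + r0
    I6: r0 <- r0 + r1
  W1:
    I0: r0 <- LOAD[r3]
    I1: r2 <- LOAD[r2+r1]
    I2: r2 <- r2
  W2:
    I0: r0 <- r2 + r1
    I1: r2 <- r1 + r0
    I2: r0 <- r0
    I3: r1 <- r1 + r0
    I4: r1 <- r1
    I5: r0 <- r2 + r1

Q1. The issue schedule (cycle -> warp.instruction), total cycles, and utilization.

cycle 0: W0.I0
cycle 1: W1.I0
cycle 2: W2.I0
cycle 3: W0.I1
cycle 4: W1.I1
cycle 5: W2.I1
cycle 6: W0.I2
cycle 7: W2.I2
cycle 8: W0.I3
cycle 9: W1.I2
cycle 10: W2.I3
cycle 11: W0.I4
cycle 12: W2.I4
cycle 13: W2.I5
cycle 14: idle
cycle 15: idle
cycle 16: W0.I5
cycle 17: W0.I6

Answer: 18 cycles, utilization 8/9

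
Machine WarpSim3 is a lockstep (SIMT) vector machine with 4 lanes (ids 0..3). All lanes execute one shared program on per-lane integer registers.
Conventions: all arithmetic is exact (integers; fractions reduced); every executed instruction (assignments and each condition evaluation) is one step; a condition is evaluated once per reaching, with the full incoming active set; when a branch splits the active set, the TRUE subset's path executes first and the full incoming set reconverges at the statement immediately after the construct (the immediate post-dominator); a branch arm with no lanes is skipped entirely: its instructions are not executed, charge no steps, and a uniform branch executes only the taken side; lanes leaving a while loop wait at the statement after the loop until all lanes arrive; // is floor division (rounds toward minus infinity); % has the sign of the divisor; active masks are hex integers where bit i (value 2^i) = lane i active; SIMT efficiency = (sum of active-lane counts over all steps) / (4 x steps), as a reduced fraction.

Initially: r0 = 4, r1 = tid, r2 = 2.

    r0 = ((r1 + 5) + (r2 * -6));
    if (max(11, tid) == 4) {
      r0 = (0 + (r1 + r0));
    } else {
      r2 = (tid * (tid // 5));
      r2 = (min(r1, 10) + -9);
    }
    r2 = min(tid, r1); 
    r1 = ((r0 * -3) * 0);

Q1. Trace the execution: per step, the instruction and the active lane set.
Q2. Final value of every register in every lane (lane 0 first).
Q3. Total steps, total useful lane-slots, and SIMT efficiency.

step 0: r0 <- ((r1 + 5) + (r2 * -6)) 0xf
step 1: eval (max(11, tid) == 4)     0xf
step 2: r2 <- (tid * (tid // 5))     0xf
step 3: r2 <- (min(r1, 10) + -9)     0xf
step 4: r2 <- min(tid, r1)           0xf
step 5: r1 <- ((r0 * -3) * 0)        0xf

Answer: 6 steps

r0: -7,-6,-5,-4
r1: 0,0,0,0
r2: 0,1,2,3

steps = 6; useful = 24; efficiency = 24/24 = 1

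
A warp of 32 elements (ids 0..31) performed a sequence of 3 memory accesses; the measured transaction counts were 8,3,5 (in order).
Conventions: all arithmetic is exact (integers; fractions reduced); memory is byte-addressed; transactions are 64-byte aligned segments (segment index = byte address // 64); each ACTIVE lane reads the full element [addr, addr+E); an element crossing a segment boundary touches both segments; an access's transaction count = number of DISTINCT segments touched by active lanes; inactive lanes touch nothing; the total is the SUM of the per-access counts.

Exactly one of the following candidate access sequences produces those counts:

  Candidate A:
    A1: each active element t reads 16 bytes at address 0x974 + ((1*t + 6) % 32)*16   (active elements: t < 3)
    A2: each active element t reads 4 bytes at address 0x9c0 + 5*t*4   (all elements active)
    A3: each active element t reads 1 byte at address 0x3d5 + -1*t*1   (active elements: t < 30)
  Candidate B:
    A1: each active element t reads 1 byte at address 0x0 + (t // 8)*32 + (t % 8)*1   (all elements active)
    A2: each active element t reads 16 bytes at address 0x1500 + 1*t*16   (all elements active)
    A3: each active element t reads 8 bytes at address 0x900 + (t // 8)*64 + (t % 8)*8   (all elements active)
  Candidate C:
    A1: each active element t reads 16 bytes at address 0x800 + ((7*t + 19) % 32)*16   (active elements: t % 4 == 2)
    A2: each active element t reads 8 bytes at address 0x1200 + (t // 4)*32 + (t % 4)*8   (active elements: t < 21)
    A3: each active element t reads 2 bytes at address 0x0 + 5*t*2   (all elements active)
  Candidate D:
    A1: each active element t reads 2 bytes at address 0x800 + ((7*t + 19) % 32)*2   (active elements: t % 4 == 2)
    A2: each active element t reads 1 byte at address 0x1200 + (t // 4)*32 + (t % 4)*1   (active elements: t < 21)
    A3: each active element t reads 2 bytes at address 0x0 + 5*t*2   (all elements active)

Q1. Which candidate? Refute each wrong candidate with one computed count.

A: A1 gives 2 transactions, not 8
B: A1 gives 2 transactions, not 8
D: A1 gives 1 transaction, not 8
C: all counts match (8,3,5)

Answer: C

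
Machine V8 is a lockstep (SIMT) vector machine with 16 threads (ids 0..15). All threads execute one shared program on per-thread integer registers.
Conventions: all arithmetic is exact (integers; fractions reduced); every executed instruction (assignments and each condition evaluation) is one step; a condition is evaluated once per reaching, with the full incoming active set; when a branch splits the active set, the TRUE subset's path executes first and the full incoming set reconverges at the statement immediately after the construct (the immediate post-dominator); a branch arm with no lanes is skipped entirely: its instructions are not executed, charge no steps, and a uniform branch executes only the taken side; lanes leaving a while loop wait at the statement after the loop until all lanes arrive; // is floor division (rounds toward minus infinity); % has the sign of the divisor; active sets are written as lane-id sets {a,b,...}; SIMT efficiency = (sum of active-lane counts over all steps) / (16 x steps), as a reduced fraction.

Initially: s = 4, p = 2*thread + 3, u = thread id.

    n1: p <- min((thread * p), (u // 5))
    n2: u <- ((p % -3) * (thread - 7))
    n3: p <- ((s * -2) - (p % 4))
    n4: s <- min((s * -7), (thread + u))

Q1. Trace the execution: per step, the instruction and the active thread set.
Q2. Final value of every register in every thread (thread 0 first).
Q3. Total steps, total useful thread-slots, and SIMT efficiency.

step 0: p <- min((thread * p), (u // 5)) {0,1,2,3,4,5,6,7,8,9,10,11,12,13,14,15}
step 1: u <- ((p % -3) * (thread - 7)) {0,1,2,3,4,5,6,7,8,9,10,11,12,13,14,15}
step 2: p <- ((s * -2) - (p % 4))    {0,1,2,3,4,5,6,7,8,9,10,11,12,13,14,15}
step 3: s <- min((s * -7), (thread + u)) {0,1,2,3,4,5,6,7,8,9,10,11,12,13,14,15}

Answer: 4 steps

s: -28,-28,-28,-28,-28,-28,-28,-28,-28,-28,-28,-28,-28,-28,-28,-28
p: -8,-8,-8,-8,-8,-9,-9,-9,-9,-9,-10,-10,-10,-10,-10,-11
u: 0,0,0,0,0,4,2,0,-2,-4,-3,-4,-5,-6,-7,0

steps = 4; useful = 64; efficiency = 64/64 = 1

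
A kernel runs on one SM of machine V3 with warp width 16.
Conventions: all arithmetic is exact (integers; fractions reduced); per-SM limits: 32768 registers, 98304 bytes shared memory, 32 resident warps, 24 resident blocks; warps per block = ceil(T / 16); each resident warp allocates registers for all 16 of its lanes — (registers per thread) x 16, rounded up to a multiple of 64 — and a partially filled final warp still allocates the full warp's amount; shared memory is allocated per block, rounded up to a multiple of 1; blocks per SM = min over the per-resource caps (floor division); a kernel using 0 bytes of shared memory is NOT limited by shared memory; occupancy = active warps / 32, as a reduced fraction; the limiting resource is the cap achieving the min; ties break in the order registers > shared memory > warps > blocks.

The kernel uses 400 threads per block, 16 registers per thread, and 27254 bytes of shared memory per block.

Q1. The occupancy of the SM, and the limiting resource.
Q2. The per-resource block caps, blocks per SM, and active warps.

Answer: occupancy 25/32, limited by warps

registers: 5 blocks
shared memory: 3 blocks
warps: 1 block
blocks: 24 blocks

Answer: 1 block, 25 active warps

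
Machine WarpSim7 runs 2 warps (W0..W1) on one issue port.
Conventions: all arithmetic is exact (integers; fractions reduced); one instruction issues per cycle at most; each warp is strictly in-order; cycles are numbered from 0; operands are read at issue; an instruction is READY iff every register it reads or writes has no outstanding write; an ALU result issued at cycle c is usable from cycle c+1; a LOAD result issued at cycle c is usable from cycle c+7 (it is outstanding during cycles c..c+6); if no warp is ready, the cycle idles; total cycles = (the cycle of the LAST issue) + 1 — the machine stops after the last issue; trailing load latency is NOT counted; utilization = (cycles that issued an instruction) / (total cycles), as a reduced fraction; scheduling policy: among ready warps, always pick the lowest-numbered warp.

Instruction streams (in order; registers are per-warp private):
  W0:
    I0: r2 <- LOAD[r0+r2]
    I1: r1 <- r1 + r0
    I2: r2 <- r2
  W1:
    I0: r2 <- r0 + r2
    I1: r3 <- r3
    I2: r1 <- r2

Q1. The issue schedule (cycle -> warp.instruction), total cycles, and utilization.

cycle 0: W0.I0
cycle 1: W0.I1
cycle 2: W1.I0
cycle 3: W1.I1
cycle 4: W1.I2
cycle 5: idle
cycle 6: idle
cycle 7: W0.I2

Answer: 8 cycles, utilization 3/4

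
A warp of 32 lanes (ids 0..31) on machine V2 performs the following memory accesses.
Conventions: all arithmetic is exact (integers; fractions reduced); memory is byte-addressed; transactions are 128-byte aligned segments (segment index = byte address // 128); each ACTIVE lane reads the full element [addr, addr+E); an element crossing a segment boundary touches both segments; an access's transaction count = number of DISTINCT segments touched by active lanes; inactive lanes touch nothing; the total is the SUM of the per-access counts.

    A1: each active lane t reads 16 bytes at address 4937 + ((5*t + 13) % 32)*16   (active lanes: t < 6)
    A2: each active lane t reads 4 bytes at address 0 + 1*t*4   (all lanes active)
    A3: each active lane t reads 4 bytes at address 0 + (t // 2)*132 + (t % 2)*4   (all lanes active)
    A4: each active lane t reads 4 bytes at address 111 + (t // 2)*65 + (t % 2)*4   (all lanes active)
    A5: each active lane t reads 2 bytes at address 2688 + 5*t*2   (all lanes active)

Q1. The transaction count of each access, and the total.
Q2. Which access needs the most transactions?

A1: 5 transactions
A2: 1 transaction
A3: 16 transactions
A4: 9 transactions
A5: 3 transactions

Answer: 5,1,16,9,3; total 34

Answer: A3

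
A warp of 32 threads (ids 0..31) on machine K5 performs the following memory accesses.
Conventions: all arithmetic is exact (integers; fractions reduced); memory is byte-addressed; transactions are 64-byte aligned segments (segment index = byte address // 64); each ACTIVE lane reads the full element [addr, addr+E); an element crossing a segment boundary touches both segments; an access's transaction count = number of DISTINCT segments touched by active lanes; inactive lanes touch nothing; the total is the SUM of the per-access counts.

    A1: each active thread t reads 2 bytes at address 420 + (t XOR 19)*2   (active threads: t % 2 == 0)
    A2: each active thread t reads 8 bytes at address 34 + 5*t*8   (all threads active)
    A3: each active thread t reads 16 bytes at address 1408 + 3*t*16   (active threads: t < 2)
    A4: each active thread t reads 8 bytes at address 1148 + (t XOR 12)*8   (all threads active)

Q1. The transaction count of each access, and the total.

A1: 2 transactions
A2: 21 transactions
A3: 1 transaction
A4: 5 transactions

Answer: 2,21,1,5; total 29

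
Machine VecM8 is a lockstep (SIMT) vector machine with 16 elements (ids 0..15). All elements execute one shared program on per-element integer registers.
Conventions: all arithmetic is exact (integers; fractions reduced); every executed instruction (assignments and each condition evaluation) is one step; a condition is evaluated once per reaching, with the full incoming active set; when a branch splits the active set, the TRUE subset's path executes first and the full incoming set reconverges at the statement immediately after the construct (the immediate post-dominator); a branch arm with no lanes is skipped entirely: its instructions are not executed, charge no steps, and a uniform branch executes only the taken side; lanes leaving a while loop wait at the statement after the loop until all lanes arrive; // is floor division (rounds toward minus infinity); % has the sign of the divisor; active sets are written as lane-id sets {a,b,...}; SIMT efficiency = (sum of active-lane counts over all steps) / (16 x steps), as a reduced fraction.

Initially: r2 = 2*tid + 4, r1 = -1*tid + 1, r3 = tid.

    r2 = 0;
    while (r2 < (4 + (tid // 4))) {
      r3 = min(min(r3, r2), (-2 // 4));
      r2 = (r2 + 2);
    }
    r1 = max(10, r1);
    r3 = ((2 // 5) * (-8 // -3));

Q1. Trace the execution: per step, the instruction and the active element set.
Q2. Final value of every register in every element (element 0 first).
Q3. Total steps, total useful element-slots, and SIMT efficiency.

step 0: r2 <- 0                      {0,1,2,3,4,5,6,7,8,9,10,11,12,13,14,15}
step 1: eval (r2 < (4 + (tid // 4))) {0,1,2,3,4,5,6,7,8,9,10,11,12,13,14,15}
step 2: r3 <- min(min(r3, r2), (-2 // 4)) {0,1,2,3,4,5,6,7,8,9,10,11,12,13,14,15}
step 3: r2 <- (r2 + 2)               {0,1,2,3,4,5,6,7,8,9,10,11,12,13,14,15}
step 4: eval (r2 < (4 + (tid // 4))) {0,1,2,3,4,5,6,7,8,9,10,11,12,13,14,15}
step 5: r3 <- min(min(r3, r2), (-2 // 4)) {0,1,2,3,4,5,6,7,8,9,10,11,12,13,14,15}
step 6: r2 <- (r2 + 2)               {0,1,2,3,4,5,6,7,8,9,10,11,12,13,14,15}
step 7: eval (r2 < (4 + (tid // 4))) {0,1,2,3,4,5,6,7,8,9,10,11,12,13,14,15}
step 8: r3 <- min(min(r3, r2), (-2 // 4)) {4,5,6,7,8,9,10,11,12,13,14,15}
step 9: r2 <- (r2 + 2)               {4,5,6,7,8,9,10,11,12,13,14,15}
step 10: eval (r2 < (4 + (tid // 4))) {4,5,6,7,8,9,10,11,12,13,14,15}
step 11: r3 <- min(min(r3, r2), (-2 // 4)) {12,13,14,15}
step 12: r2 <- (r2 + 2)               {12,13,14,15}
step 13: eval (r2 < (4 + (tid // 4))) {12,13,14,15}
step 14: r1 <- max(10, r1)            {0,1,2,3,4,5,6,7,8,9,10,11,12,13,14,15}
step 15: r3 <- ((2 // 5) * (-8 // -3)) {0,1,2,3,4,5,6,7,8,9,10,11,12,13,14,15}

Answer: 16 steps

r2: 4,4,4,4,6,6,6,6,6,6,6,6,8,8,8,8
r1: 10,10,10,10,10,10,10,10,10,10,10,10,10,10,10,10
r3: 0,0,0,0,0,0,0,0,0,0,0,0,0,0,0,0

steps = 16; useful = 208; efficiency = 208/256 = 13/16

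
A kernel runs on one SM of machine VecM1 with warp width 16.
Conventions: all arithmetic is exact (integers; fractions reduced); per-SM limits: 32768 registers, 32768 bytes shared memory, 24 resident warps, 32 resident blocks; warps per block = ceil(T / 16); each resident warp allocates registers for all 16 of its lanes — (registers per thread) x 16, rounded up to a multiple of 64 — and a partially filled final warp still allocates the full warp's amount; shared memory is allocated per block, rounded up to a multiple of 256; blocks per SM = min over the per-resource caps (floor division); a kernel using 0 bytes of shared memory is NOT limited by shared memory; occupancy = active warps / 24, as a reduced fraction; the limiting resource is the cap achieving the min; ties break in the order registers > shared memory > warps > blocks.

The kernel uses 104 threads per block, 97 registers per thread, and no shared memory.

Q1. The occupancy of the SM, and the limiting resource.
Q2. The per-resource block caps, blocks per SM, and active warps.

Answer: occupancy 7/12, limited by registers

registers: 2 blocks
shared memory: no limit (kernel uses none)
warps: 3 blocks
blocks: 32 blocks

Answer: 2 blocks, 14 active warps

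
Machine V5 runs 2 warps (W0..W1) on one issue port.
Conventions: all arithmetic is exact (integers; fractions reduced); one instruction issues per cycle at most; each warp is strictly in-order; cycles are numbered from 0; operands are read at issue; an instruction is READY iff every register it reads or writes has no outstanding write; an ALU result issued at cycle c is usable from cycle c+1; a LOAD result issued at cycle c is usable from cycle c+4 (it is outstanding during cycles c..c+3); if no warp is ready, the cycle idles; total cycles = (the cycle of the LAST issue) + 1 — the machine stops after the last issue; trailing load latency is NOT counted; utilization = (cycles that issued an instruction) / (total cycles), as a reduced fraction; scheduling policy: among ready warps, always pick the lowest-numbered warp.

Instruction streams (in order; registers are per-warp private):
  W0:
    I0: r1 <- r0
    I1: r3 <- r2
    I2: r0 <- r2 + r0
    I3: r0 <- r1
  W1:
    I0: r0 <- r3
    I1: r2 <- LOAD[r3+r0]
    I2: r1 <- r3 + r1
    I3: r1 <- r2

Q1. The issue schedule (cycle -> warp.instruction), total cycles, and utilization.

cycle 0: W0.I0
cycle 1: W0.I1
cycle 2: W0.I2
cycle 3: W0.I3
cycle 4: W1.I0
cycle 5: W1.I1
cycle 6: W1.I2
cycle 7: idle
cycle 8: idle
cycle 9: W1.I3

Answer: 10 cycles, utilization 4/5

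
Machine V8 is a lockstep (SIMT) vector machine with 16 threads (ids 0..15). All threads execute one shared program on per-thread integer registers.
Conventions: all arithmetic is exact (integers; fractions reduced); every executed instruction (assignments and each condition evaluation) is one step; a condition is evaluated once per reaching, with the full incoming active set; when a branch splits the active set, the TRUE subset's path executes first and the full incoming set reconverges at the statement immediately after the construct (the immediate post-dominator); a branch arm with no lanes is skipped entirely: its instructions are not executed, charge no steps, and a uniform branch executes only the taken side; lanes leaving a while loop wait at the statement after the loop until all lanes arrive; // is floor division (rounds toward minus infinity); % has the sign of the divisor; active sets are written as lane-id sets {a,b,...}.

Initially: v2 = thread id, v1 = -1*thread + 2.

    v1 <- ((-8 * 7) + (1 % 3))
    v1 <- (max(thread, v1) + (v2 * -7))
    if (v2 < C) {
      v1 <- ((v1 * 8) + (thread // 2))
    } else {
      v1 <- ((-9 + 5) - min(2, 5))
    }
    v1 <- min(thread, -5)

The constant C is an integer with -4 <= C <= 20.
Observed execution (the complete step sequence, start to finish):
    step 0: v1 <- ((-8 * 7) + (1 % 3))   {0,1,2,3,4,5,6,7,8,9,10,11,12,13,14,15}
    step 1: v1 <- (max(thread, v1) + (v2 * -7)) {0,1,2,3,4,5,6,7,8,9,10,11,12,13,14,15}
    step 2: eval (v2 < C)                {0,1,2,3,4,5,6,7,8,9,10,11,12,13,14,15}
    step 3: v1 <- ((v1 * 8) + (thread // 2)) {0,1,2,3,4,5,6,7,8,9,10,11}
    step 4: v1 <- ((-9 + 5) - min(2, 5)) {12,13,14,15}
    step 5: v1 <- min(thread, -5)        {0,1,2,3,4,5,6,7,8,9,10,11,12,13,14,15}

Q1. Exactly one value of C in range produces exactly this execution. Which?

Answer: C = 12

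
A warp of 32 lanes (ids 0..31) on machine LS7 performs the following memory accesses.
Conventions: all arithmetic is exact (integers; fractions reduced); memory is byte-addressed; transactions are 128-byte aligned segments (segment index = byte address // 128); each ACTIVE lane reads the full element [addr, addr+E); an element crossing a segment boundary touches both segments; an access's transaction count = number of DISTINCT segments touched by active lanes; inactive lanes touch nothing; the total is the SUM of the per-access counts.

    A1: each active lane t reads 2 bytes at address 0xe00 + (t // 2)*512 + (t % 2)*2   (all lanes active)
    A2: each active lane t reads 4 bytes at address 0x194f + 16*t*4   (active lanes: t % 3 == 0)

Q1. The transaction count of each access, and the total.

A1: 16 transactions
A2: 11 transactions

Answer: 16,11; total 27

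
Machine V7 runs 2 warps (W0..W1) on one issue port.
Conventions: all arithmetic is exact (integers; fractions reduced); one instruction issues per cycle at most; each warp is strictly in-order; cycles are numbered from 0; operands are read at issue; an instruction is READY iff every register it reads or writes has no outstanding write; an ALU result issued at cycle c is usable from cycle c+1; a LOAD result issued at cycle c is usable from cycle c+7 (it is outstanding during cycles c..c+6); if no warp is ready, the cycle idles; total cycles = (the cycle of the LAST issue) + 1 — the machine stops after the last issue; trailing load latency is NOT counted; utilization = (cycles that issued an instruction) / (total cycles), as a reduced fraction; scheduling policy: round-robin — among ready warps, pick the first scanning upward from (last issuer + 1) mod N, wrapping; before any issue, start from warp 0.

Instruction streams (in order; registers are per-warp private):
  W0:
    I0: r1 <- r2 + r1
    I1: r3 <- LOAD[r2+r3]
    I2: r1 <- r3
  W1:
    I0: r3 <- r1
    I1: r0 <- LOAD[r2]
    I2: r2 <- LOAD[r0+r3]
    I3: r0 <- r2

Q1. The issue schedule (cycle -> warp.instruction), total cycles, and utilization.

cycle 0: W0.I0
cycle 1: W1.I0
cycle 2: W0.I1
cycle 3: W1.I1
cycle 4: idle
cycle 5: idle
cycle 6: idle
cycle 7: idle
cycle 8: idle
cycle 9: W0.I2
cycle 10: W1.I2
cycle 11: idle
cycle 12: idle
cycle 13: idle
cycle 14: idle
cycle 15: idle
cycle 16: idle
cycle 17: W1.I3

Answer: 18 cycles, utilization 7/18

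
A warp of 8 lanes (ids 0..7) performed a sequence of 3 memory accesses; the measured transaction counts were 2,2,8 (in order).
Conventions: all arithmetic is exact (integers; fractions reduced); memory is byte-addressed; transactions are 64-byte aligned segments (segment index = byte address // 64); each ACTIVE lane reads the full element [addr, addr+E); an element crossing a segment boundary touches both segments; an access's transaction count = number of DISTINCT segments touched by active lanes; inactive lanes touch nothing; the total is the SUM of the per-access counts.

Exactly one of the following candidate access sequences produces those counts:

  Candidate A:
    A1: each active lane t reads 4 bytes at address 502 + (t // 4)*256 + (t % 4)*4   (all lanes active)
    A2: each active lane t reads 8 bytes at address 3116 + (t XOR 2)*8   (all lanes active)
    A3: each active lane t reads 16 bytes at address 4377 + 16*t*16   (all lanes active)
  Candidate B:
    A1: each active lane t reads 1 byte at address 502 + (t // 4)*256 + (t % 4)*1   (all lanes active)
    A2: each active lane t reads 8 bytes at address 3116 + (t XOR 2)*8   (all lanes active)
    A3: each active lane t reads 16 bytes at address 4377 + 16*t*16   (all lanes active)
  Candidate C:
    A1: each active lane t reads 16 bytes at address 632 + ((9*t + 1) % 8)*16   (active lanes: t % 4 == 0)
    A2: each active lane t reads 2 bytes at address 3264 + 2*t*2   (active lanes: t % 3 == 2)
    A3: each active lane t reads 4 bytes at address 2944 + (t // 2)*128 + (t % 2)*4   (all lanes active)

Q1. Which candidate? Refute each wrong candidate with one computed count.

A: A1 gives 4 transactions, not 2
C: A2 gives 1 transaction, not 2
B: all counts match (2,2,8)

Answer: B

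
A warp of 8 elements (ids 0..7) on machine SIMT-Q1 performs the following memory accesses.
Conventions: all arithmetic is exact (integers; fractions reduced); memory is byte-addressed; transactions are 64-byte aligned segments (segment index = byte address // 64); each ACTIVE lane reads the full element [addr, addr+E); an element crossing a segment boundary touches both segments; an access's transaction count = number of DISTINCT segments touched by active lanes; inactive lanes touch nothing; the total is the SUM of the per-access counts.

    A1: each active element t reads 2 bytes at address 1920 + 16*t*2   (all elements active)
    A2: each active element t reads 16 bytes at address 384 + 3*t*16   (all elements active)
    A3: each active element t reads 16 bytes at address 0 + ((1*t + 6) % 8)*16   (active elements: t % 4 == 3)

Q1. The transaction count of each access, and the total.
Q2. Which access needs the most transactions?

A1: 4 transactions
A2: 6 transactions
A3: 2 transactions

Answer: 4,6,2; total 12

Answer: A2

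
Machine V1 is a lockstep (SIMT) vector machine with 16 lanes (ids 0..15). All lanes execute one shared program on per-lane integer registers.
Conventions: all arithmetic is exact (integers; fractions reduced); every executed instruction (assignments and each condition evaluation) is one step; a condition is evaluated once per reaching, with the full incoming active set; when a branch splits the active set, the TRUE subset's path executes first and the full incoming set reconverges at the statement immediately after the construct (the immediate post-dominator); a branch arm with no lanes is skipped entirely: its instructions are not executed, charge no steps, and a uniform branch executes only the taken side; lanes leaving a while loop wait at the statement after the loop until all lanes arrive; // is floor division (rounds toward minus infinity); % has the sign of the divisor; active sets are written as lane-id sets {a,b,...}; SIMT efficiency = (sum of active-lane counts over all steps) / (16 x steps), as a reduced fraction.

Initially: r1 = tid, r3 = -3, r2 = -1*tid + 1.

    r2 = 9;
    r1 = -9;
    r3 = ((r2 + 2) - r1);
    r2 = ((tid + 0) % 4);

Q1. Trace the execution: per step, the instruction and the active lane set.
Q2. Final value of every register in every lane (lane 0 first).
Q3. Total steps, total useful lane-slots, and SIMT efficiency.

step 0: r2 <- 9                      {0,1,2,3,4,5,6,7,8,9,10,11,12,13,14,15}
step 1: r1 <- -9                     {0,1,2,3,4,5,6,7,8,9,10,11,12,13,14,15}
step 2: r3 <- ((r2 + 2) - r1)        {0,1,2,3,4,5,6,7,8,9,10,11,12,13,14,15}
step 3: r2 <- ((tid + 0) % 4)        {0,1,2,3,4,5,6,7,8,9,10,11,12,13,14,15}

Answer: 4 steps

r1: -9,-9,-9,-9,-9,-9,-9,-9,-9,-9,-9,-9,-9,-9,-9,-9
r3: 20,20,20,20,20,20,20,20,20,20,20,20,20,20,20,20
r2: 0,1,2,3,0,1,2,3,0,1,2,3,0,1,2,3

steps = 4; useful = 64; efficiency = 64/64 = 1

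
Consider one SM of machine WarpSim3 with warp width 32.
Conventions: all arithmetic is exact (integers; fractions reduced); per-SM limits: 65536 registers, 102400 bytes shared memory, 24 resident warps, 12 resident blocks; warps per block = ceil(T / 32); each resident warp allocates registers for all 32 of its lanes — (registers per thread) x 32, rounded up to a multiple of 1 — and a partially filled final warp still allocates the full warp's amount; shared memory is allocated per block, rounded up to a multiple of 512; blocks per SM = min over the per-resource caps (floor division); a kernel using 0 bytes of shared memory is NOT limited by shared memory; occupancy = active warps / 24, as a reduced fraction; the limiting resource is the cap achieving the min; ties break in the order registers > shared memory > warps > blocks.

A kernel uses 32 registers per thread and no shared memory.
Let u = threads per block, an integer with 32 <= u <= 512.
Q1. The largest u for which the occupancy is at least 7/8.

Answer: u = 384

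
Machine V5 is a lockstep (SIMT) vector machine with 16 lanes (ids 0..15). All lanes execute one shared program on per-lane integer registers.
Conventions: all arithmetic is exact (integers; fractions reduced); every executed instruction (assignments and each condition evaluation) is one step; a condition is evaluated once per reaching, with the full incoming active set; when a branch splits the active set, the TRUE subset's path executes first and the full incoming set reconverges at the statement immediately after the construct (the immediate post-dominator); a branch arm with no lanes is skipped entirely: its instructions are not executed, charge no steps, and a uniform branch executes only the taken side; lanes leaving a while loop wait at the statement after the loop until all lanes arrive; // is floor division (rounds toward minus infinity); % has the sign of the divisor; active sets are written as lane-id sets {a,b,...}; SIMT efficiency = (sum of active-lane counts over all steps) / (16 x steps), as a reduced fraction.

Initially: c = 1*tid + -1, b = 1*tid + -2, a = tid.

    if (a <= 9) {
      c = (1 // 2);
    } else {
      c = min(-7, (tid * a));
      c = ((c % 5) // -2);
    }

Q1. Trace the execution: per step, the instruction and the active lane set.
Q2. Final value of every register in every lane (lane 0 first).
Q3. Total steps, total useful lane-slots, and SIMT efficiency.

step 0: eval (a <= 9)                {0,1,2,3,4,5,6,7,8,9,10,11,12,13,14,15}
step 1: c <- (1 // 2)                {0,1,2,3,4,5,6,7,8,9}
step 2: c <- min(-7, (tid * a))      {10,11,12,13,14,15}
step 3: c <- ((c % 5) // -2)         {10,11,12,13,14,15}

Answer: 4 steps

c: 0,0,0,0,0,0,0,0,0,0,-2,-2,-2,-2,-2,-2
b: -2,-1,0,1,2,3,4,5,6,7,8,9,10,11,12,13
a: 0,1,2,3,4,5,6,7,8,9,10,11,12,13,14,15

steps = 4; useful = 38; efficiency = 38/64 = 19/32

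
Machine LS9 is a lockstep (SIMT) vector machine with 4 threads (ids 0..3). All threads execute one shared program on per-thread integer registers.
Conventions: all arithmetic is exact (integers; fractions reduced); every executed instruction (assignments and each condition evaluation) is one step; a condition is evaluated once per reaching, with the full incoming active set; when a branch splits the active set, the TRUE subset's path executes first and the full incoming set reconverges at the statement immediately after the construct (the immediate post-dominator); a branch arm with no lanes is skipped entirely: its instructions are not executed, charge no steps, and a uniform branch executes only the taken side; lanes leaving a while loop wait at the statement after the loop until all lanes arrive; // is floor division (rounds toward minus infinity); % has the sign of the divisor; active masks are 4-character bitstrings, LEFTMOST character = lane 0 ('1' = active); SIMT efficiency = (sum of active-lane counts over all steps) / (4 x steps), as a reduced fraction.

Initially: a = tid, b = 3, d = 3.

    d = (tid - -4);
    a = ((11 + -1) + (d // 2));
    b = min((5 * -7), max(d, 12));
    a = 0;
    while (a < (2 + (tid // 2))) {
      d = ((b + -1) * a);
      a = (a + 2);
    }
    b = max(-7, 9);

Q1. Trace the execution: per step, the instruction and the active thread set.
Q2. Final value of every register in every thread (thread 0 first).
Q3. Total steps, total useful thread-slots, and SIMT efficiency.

step 0: d <- (tid - -4)              1111
step 1: a <- ((11 + -1) + (d // 2))  1111
step 2: b <- min((5 * -7), max(d, 12)) 1111
step 3: a <- 0                       1111
step 4: eval (a < (2 + (tid // 2)))  1111
step 5: d <- ((b + -1) * a)          1111
step 6: a <- (a + 2)                 1111
step 7: eval (a < (2 + (tid // 2)))  1111
step 8: d <- ((b + -1) * a)          0011
step 9: a <- (a + 2)                 0011
step 10: eval (a < (2 + (tid // 2)))  0011
step 11: b <- max(-7, 9)              1111

Answer: 12 steps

a: 2,2,4,4
b: 9,9,9,9
d: 0,0,-72,-72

steps = 12; useful = 42; efficiency = 42/48 = 7/8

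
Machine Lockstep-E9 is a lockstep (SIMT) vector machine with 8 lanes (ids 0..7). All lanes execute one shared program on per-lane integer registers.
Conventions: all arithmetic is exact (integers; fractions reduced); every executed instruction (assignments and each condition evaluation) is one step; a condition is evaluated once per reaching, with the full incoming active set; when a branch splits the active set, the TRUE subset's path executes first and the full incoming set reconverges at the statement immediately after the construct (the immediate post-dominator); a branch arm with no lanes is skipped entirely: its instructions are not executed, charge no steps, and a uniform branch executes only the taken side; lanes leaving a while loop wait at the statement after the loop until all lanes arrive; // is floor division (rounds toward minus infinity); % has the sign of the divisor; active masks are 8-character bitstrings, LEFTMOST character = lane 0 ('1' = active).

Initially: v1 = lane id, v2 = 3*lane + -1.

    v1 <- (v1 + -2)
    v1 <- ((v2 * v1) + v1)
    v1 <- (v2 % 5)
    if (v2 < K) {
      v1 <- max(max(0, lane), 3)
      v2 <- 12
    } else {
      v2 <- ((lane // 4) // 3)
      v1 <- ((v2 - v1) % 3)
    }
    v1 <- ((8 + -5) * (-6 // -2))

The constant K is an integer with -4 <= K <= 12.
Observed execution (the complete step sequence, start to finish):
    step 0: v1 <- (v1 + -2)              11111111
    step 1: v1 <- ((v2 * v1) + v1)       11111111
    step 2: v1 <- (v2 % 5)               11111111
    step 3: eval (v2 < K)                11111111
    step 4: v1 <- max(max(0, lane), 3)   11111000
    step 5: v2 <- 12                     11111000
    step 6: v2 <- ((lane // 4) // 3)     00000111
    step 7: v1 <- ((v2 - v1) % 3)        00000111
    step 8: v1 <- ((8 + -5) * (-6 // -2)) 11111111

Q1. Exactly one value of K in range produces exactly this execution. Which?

Answer: K = 12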